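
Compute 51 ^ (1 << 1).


51 ^ (1 << 1) = 51 ^ 2 = 49

49


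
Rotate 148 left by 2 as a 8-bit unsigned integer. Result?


Rotate 0b10010100 left by 2 (8-bit) = 0b1010010 = 82

82


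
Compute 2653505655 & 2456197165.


0b10011110001010010100100001110111 & 0b10010010011001101001100000101101 = 0b10010010001000000000100000100101 = 2451572773

2451572773


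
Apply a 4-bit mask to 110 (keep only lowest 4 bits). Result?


110 & 15 = 14

14


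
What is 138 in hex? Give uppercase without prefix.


138 = 8A hex

8A


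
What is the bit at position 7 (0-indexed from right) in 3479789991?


0b11001111011010010110000110100111, position 7 = 1

1


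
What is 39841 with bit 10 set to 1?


39841 | (1 << 10) = 39841 | 1024 = 40865

40865


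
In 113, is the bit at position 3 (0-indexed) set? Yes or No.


0b1110001, bit 3 = 0. No

No


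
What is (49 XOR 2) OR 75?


Step 1: 49 ^ 2 = 51
Step 2: 51 | 75 = 123

123


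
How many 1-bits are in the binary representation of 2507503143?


0b10010101011101010111011000100111 has 18 set bits

18


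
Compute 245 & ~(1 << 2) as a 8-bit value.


245 & ~(1 << 2) = 241

241


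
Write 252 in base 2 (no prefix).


252 = 11111100 in binary

11111100


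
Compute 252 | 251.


0b11111100 | 0b11111011 = 0b11111111 = 255

255


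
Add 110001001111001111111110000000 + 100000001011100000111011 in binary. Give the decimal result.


110001001111001111111110000000 + 100000001011100000111011 = 110001101111011011011110111011 = 834516923

834516923


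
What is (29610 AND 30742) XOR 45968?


Step 1: 29610 & 30742 = 28674
Step 2: 28674 ^ 45968 = 50066

50066


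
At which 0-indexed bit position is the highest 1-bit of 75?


0b1001011. Highest set bit at position 6

6


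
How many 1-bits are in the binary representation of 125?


0b1111101 has 6 set bits

6


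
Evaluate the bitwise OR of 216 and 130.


0b11011000 | 0b10000010 = 0b11011010 = 218

218


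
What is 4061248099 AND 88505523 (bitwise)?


0b11110010000100011011101001100011 & 0b101010001100111110010110011 = 0b11100000100011 = 14371

14371


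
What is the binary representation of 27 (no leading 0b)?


27 = 11011 in binary

11011


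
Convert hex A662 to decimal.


A662 hex = 42594 decimal

42594


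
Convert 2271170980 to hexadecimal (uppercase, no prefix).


2271170980 = 875F51A4 hex

875F51A4


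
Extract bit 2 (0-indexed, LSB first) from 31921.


0b111110010110001, position 2 = 0

0


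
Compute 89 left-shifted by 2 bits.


0b1011001 << 2 = 0b101100100 = 356

356


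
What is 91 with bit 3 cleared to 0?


91 & ~(1 << 3) = 83

83


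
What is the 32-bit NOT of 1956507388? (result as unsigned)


~0b1110100100111011110111011111100 = 0b10001011011000100001000100000011 = 2338459907 (32-bit unsigned)

2338459907


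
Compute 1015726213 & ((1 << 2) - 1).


1015726213 & 3 = 1

1


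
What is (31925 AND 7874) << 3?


Step 1: 31925 & 7874 = 7296
Step 2: 7296 << 3 = 58368

58368


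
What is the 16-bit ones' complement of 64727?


64727 ^ 65535 = 808

808


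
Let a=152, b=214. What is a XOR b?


152 ^ 214 = 78

78


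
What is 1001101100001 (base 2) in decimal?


1001101100001 in decimal = 4961

4961


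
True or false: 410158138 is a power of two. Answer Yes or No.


0b11000011100101000010000111010. Multiple bits set => No

No


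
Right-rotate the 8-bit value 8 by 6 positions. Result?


Rotate 0b1000 right by 6 (8-bit) = 0b100000 = 32

32


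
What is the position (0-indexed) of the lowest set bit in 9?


0b1001. Lowest set bit at position 0

0


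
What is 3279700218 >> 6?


0b11000011011111000100000011111010 >> 6 = 0b11000011011111000100000011 = 51245315

51245315


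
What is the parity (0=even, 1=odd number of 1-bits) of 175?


0b10101111 has 6 ones => parity 0

0


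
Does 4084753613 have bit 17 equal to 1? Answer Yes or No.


0b11110011011110000110010011001101, bit 17 = 0. No

No


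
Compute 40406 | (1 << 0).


40406 | (1 << 0) = 40406 | 1 = 40407

40407


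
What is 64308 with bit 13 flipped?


64308 ^ (1 << 13) = 64308 ^ 8192 = 56116

56116


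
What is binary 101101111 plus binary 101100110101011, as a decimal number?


101101111 + 101100110101011 = 101101100011010 = 23322

23322


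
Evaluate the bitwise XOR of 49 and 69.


0b110001 ^ 0b1000101 = 0b1110100 = 116

116


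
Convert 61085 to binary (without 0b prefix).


61085 = 1110111010011101 in binary

1110111010011101


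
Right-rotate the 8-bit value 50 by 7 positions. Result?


Rotate 0b110010 right by 7 (8-bit) = 0b1100100 = 100

100


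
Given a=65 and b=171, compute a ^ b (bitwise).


65 ^ 171 = 234

234


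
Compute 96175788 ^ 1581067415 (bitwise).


0b101101110111000011010101100 ^ 0b1011110001111010010110010010111 = 0b1011011100001101010101000111011 = 1535552059

1535552059


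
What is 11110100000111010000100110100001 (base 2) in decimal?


11110100000111010000100110100001 in decimal = 4095543713

4095543713


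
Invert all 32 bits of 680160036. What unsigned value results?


680160036 ^ 4294967295 = 3614807259

3614807259


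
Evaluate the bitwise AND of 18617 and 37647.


0b100100010111001 & 0b1001001100001111 = 0b1001 = 9

9


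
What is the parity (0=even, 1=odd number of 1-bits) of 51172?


0b1100011111100100 has 9 ones => parity 1

1


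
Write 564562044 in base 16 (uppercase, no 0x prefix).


564562044 = 21A6887C hex

21A6887C


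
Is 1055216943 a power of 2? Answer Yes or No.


0b111110111001010101010100101111. Multiple bits set => No

No


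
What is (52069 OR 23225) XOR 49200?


Step 1: 52069 | 23225 = 56317
Step 2: 56317 ^ 49200 = 7117

7117


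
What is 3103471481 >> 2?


0b10111000111110110011011101111001 >> 2 = 0b101110001111101100110111011110 = 775867870

775867870


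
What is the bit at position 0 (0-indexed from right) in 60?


0b111100, position 0 = 0

0


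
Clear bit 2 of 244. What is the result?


244 & ~(1 << 2) = 240

240


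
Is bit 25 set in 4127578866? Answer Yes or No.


0b11110110000001011101101011110010, bit 25 = 1. Yes

Yes


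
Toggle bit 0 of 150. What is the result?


150 ^ (1 << 0) = 150 ^ 1 = 151

151


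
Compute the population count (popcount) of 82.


0b1010010 has 3 set bits

3


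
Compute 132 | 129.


0b10000100 | 0b10000001 = 0b10000101 = 133

133


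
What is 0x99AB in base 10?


99AB hex = 39339 decimal

39339


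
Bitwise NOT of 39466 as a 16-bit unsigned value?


~0b1001101000101010 = 0b110010111010101 = 26069 (16-bit unsigned)

26069


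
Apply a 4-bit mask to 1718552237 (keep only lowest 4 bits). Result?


1718552237 & 15 = 13

13


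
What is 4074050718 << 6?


0b11110010110101010001010010011110 << 6 = 0b11110010110101010001010010011110000000 = 260739245952

260739245952


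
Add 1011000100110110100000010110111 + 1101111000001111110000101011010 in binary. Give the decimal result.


1011000100110110100000010110111 + 1101111000001111110000101011010 = 11000111101000110010001000010001 = 3349357073

3349357073


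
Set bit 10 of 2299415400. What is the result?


2299415400 | (1 << 10) = 2299415400 | 1024 = 2299416424

2299416424


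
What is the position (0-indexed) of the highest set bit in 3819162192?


0b11100011101000111100101001010000. Highest set bit at position 31

31


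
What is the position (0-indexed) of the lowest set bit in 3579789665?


0b11010101010111110100000101100001. Lowest set bit at position 0

0


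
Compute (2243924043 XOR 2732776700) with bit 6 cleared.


Step 1: 2243924043 ^ 2732776700 = 660425911
Step 2: 660425911 & ~(1 << 6) = 660425911

660425911


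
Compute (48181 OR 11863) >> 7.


Step 1: 48181 | 11863 = 48759
Step 2: 48759 >> 7 = 380

380


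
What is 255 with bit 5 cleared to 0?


255 & ~(1 << 5) = 223

223


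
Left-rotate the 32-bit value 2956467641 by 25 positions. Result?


Rotate 0b10110000001110000001110110111001 left by 25 (32-bit) = 0b1110011011000000111000000111011 = 1935700027

1935700027


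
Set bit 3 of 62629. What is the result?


62629 | (1 << 3) = 62629 | 8 = 62637

62637


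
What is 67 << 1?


0b1000011 << 1 = 0b10000110 = 134

134


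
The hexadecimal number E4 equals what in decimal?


E4 hex = 228 decimal

228


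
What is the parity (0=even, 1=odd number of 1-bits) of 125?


0b1111101 has 6 ones => parity 0

0


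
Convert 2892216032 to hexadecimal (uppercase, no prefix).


2892216032 = AC63B6E0 hex

AC63B6E0


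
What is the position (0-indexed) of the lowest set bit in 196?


0b11000100. Lowest set bit at position 2

2


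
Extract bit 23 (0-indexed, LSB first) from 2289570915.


0b10001000011110000001010001100011, position 23 = 0

0


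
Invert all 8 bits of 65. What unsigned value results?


65 ^ 255 = 190

190


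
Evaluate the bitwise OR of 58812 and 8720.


0b1110010110111100 | 0b10001000010000 = 0b1110011110111100 = 59324

59324


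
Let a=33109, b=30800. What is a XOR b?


33109 ^ 30800 = 63749

63749


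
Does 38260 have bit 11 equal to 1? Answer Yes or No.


0b1001010101110100, bit 11 = 0. No

No


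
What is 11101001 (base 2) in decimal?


11101001 in decimal = 233

233


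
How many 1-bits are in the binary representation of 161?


0b10100001 has 3 set bits

3


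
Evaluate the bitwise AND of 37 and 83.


0b100101 & 0b1010011 = 0b1 = 1

1


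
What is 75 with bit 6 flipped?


75 ^ (1 << 6) = 75 ^ 64 = 11

11


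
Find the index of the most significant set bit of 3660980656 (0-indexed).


0b11011010001101100010000110110000. Highest set bit at position 31

31


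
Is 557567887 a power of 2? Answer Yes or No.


0b100001001110111100111110001111. Multiple bits set => No

No


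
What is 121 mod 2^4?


121 & 15 = 9

9


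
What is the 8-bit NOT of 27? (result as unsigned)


~0b11011 = 0b11100100 = 228 (8-bit unsigned)

228


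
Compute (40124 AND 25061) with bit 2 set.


Step 1: 40124 & 25061 = 164
Step 2: 164 | (1 << 2) = 164 | 4 = 164

164


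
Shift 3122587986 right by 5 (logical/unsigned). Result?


0b10111010000111101110100101010010 >> 5 = 0b101110100001111011101001010 = 97580874

97580874


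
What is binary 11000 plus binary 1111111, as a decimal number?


11000 + 1111111 = 10010111 = 151

151


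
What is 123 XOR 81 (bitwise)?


0b1111011 ^ 0b1010001 = 0b101010 = 42

42


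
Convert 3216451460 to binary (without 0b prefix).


3216451460 = 10111111101101110010011110000100 in binary

10111111101101110010011110000100


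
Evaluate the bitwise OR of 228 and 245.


0b11100100 | 0b11110101 = 0b11110101 = 245

245


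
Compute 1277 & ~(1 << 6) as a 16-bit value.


1277 & ~(1 << 6) = 1213

1213


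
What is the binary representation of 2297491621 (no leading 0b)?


2297491621 = 10001000111100001111000010100101 in binary

10001000111100001111000010100101


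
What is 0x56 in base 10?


56 hex = 86 decimal

86


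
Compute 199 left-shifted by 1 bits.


0b11000111 << 1 = 0b110001110 = 398

398


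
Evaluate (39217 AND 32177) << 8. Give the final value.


Step 1: 39217 & 32177 = 6449
Step 2: 6449 << 8 = 1650944

1650944


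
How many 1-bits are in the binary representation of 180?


0b10110100 has 4 set bits

4


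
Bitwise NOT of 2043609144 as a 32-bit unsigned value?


~0b1111001110011110000000000111000 = 0b10000110001100001111111111000111 = 2251358151 (32-bit unsigned)

2251358151


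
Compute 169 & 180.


0b10101001 & 0b10110100 = 0b10100000 = 160

160


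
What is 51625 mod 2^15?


51625 & 32767 = 18857

18857


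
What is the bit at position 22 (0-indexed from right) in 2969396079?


0b10110000111111010110001101101111, position 22 = 1

1


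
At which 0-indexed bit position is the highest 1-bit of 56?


0b111000. Highest set bit at position 5

5


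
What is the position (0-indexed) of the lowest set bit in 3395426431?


0b11001010011000100001100001111111. Lowest set bit at position 0

0


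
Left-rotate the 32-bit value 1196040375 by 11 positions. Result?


Rotate 0b1000111010010100010000010110111 left by 11 (32-bit) = 0b1010001000001011011101000111010 = 1359329850

1359329850


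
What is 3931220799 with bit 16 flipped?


3931220799 ^ (1 << 16) = 3931220799 ^ 65536 = 3931155263

3931155263


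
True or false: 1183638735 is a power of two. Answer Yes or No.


0b1000110100011001110010011001111. Multiple bits set => No

No


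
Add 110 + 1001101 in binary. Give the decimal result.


110 + 1001101 = 1010011 = 83

83


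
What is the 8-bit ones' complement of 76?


76 ^ 255 = 179

179


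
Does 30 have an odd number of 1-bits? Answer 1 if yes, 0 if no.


0b11110 has 4 ones => parity 0

0


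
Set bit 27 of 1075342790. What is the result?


1075342790 | (1 << 27) = 1075342790 | 134217728 = 1209560518

1209560518


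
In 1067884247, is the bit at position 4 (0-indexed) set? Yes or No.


0b111111101001101001111011010111, bit 4 = 1. Yes

Yes


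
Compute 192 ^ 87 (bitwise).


0b11000000 ^ 0b1010111 = 0b10010111 = 151

151


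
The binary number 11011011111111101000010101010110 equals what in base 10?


11011011111111101000010101010110 in decimal = 3690890582

3690890582


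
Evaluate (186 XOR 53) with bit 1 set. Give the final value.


Step 1: 186 ^ 53 = 143
Step 2: 143 | (1 << 1) = 143 | 2 = 143

143


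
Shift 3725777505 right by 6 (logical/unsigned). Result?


0b11011110000100101101101001100001 >> 6 = 0b11011110000100101101101001 = 58215273

58215273


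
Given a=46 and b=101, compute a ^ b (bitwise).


46 ^ 101 = 75

75


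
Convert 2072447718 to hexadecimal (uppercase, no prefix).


2072447718 = 7B870AE6 hex

7B870AE6


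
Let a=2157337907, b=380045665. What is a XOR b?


2157337907 ^ 380045665 = 2519815250

2519815250


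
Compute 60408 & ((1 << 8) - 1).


60408 & 255 = 248

248


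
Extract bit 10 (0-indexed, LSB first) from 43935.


0b1010101110011111, position 10 = 0

0


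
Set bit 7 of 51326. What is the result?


51326 | (1 << 7) = 51326 | 128 = 51454

51454


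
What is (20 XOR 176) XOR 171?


Step 1: 20 ^ 176 = 164
Step 2: 164 ^ 171 = 15

15


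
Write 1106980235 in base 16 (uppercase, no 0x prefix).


1106980235 = 41FB2D8B hex

41FB2D8B


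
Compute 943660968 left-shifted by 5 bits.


0b111000001111110001111110101000 << 5 = 0b11100000111111000111111010100000000 = 30197150976

30197150976


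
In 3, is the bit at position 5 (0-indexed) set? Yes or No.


0b11, bit 5 = 0. No

No


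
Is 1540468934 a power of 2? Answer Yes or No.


0b1011011110100011011000011000110. Multiple bits set => No

No


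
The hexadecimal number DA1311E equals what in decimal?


DA1311E hex = 228667678 decimal

228667678


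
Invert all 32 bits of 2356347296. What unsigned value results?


2356347296 ^ 4294967295 = 1938619999

1938619999


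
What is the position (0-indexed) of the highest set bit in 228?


0b11100100. Highest set bit at position 7

7


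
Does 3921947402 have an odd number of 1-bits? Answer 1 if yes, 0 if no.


0b11101001110001000010101100001010 has 14 ones => parity 0

0


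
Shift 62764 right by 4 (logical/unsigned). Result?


0b1111010100101100 >> 4 = 0b111101010010 = 3922

3922


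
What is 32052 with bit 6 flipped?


32052 ^ (1 << 6) = 32052 ^ 64 = 32116

32116


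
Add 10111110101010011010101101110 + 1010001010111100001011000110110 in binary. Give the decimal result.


10111110101010011010101101110 + 1010001010111100001011000110110 = 1101001001100110100101110100100 = 1764969380

1764969380


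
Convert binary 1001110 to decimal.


1001110 in decimal = 78

78


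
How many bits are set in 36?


0b100100 has 2 set bits

2


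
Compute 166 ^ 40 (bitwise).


0b10100110 ^ 0b101000 = 0b10001110 = 142

142


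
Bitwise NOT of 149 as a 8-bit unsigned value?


~0b10010101 = 0b1101010 = 106 (8-bit unsigned)

106


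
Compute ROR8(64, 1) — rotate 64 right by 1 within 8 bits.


Rotate 0b1000000 right by 1 (8-bit) = 0b100000 = 32

32


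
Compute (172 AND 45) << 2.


Step 1: 172 & 45 = 44
Step 2: 44 << 2 = 176

176


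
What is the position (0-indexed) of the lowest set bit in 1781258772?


0b1101010001010111101101000010100. Lowest set bit at position 2

2


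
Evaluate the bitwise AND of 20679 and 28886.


0b101000011000111 & 0b111000011010110 = 0b101000011000110 = 20678

20678


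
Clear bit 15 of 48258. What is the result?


48258 & ~(1 << 15) = 15490

15490


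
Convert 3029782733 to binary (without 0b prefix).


3029782733 = 10110100100101101101000011001101 in binary

10110100100101101101000011001101


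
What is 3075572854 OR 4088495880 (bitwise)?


0b10110111010100011000010001110110 | 0b11110011101100010111111100001000 = 0b11110111111100011111111101111110 = 4159831934

4159831934


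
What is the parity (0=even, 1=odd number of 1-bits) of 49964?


0b1100001100101100 has 7 ones => parity 1

1


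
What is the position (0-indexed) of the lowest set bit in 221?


0b11011101. Lowest set bit at position 0

0


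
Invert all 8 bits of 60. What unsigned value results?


60 ^ 255 = 195

195


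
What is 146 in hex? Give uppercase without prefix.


146 = 92 hex

92


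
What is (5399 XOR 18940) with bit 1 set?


Step 1: 5399 ^ 18940 = 23787
Step 2: 23787 | (1 << 1) = 23787 | 2 = 23787

23787


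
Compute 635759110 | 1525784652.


0b100101111001001110101000000110 | 0b1011010111100011010000001001100 = 0b1111111111101011110101001001110 = 2146822734

2146822734


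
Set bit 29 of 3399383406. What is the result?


3399383406 | (1 << 29) = 3399383406 | 536870912 = 3936254318

3936254318


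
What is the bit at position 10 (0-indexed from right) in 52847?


0b1100111001101111, position 10 = 1

1


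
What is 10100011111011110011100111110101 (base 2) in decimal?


10100011111011110011100111110101 in decimal = 2750364149

2750364149


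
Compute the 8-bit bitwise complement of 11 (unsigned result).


~0b1011 = 0b11110100 = 244 (8-bit unsigned)

244


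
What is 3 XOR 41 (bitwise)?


0b11 ^ 0b101001 = 0b101010 = 42

42


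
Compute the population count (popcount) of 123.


0b1111011 has 6 set bits

6


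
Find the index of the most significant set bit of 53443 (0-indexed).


0b1101000011000011. Highest set bit at position 15

15


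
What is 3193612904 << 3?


0b10111110010110101010101001101000 << 3 = 0b10111110010110101010101001101000000 = 25548903232

25548903232


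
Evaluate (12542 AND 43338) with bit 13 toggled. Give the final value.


Step 1: 12542 & 43338 = 8266
Step 2: 8266 ^ (1 << 13) = 8266 ^ 8192 = 74

74


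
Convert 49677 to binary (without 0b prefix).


49677 = 1100001000001101 in binary

1100001000001101


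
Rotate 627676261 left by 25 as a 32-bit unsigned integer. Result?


Rotate 0b100101011010011001010001100101 left by 25 (32-bit) = 0b11001010010010101101001100101000 = 3393901352

3393901352


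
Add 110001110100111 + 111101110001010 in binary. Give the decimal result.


110001110100111 + 111101110001010 = 1101111100110001 = 57137

57137


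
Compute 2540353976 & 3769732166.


0b10010111011010101011100110111000 & 0b11100000101100011000110001000110 = 0b10000000001000001000100000000000 = 2149615616

2149615616


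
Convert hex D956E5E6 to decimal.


D956E5E6 hex = 3646350822 decimal

3646350822


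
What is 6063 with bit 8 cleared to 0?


6063 & ~(1 << 8) = 5807

5807


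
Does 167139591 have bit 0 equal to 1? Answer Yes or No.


0b1001111101100101100100000111, bit 0 = 1. Yes

Yes


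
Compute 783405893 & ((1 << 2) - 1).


783405893 & 3 = 1

1


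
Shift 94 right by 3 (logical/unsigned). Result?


0b1011110 >> 3 = 0b1011 = 11

11


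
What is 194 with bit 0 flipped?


194 ^ (1 << 0) = 194 ^ 1 = 195

195


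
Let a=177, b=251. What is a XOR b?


177 ^ 251 = 74

74


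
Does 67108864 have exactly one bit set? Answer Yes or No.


0b100000000000000000000000000. Only one bit set => Yes

Yes


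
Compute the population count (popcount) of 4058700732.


0b11110001111010101101101110111100 has 21 set bits

21


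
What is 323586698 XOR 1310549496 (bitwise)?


0b10011010010011000101010001010 ^ 0b1001110000111010110010111111000 = 0b1011101010101001110111101110010 = 1565847410

1565847410


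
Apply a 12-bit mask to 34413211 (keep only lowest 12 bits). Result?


34413211 & 4095 = 2715

2715


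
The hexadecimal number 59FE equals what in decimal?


59FE hex = 23038 decimal

23038


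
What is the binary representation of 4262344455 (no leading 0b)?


4262344455 = 11111110000011100011011100000111 in binary

11111110000011100011011100000111


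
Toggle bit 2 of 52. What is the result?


52 ^ (1 << 2) = 52 ^ 4 = 48

48


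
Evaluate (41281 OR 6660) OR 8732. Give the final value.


Step 1: 41281 | 6660 = 47941
Step 2: 47941 | 8732 = 47965

47965


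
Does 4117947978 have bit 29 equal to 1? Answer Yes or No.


0b11110101011100101110011001001010, bit 29 = 1. Yes

Yes


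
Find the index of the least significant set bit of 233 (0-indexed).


0b11101001. Lowest set bit at position 0

0


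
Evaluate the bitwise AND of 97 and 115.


0b1100001 & 0b1110011 = 0b1100001 = 97

97


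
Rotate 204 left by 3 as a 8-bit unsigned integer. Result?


Rotate 0b11001100 left by 3 (8-bit) = 0b1100110 = 102

102


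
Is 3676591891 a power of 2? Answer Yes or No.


0b11011011001001000101011100010011. Multiple bits set => No

No


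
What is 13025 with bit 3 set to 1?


13025 | (1 << 3) = 13025 | 8 = 13033

13033


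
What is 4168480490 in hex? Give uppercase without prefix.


4168480490 = F875F6EA hex

F875F6EA


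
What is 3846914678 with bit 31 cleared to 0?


3846914678 & ~(1 << 31) = 1699431030

1699431030


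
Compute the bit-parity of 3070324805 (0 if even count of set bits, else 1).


0b10110111000000010111000001000101 has 13 ones => parity 1

1


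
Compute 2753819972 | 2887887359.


0b10100100001000111111010101000100 | 0b10101100001000011010100111111111 = 0b10101100001000111111110111111111 = 2888039935

2888039935


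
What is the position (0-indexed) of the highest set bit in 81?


0b1010001. Highest set bit at position 6

6


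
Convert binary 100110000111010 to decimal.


100110000111010 in decimal = 19514

19514


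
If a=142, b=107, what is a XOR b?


142 ^ 107 = 229

229


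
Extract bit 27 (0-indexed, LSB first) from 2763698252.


0b10100100101110101011000001001100, position 27 = 0

0


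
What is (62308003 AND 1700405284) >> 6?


Step 1: 62308003 & 1700405284 = 17965088
Step 2: 17965088 >> 6 = 280704

280704


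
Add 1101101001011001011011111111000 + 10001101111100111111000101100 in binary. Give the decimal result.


1101101001011001011011111111000 + 10001101111100111111000101100 = 1111110111010110011011000100100 = 2129344036

2129344036


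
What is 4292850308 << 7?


0b11111111110111111011001010000100 << 7 = 0b111111111101111110110010100001000000000 = 549484839424

549484839424


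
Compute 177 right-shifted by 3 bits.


0b10110001 >> 3 = 0b10110 = 22

22


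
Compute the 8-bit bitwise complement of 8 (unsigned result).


~0b1000 = 0b11110111 = 247 (8-bit unsigned)

247


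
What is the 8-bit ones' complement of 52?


52 ^ 255 = 203

203


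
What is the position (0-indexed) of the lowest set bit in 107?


0b1101011. Lowest set bit at position 0

0


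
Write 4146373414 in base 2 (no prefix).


4146373414 = 11110111001001001010001100100110 in binary

11110111001001001010001100100110


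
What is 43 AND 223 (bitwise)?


0b101011 & 0b11011111 = 0b1011 = 11

11


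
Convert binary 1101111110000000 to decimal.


1101111110000000 in decimal = 57216

57216


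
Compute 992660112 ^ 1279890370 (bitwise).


0b111011001010101100101010010000 ^ 0b1001100010010011001001111000010 = 0b1110111011000110101100101010010 = 2002999634

2002999634


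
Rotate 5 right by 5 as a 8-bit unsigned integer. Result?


Rotate 0b101 right by 5 (8-bit) = 0b101000 = 40

40


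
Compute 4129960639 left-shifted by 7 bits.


0b11110110001010100011001010111111 << 7 = 0b111101100010101000110010101111110000000 = 528634961792

528634961792


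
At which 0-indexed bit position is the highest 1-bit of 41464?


0b1010000111111000. Highest set bit at position 15

15


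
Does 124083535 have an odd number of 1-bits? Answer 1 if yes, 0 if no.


0b111011001010101110101001111 has 17 ones => parity 1

1


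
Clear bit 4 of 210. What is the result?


210 & ~(1 << 4) = 194

194


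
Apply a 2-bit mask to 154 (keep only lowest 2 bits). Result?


154 & 3 = 2

2


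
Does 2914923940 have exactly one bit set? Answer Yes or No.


0b10101101101111100011010110100100. Multiple bits set => No

No


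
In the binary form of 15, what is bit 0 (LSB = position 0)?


0b1111, position 0 = 1

1


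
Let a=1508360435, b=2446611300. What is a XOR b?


1508360435 ^ 2446611300 = 3358823319

3358823319


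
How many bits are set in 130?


0b10000010 has 2 set bits

2


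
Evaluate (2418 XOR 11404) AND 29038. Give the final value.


Step 1: 2418 ^ 11404 = 9726
Step 2: 9726 & 29038 = 8558

8558


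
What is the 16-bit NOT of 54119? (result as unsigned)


~0b1101001101100111 = 0b10110010011000 = 11416 (16-bit unsigned)

11416


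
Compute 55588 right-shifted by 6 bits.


0b1101100100100100 >> 6 = 0b1101100100 = 868

868


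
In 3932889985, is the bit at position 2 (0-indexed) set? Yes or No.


0b11101010011010110010001110000001, bit 2 = 0. No

No


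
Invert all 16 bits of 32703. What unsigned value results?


32703 ^ 65535 = 32832

32832


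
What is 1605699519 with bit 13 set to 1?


1605699519 | (1 << 13) = 1605699519 | 8192 = 1605707711

1605707711


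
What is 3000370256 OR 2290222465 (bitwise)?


0b10110010110101100000010001010000 | 0b10001000100000100000010110000001 = 0b10111010110101100000010111010001 = 3134588369

3134588369


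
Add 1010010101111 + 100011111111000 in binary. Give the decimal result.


1010010101111 + 100011111111000 = 101110010100111 = 23719

23719


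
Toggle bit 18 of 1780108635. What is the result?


1780108635 ^ (1 << 18) = 1780108635 ^ 262144 = 1780370779

1780370779


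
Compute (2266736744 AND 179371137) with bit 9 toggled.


Step 1: 2266736744 & 179371137 = 34646016
Step 2: 34646016 ^ (1 << 9) = 34646016 ^ 512 = 34646528

34646528


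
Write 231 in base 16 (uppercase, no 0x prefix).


231 = E7 hex

E7


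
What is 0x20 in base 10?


20 hex = 32 decimal

32


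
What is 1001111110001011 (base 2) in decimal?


1001111110001011 in decimal = 40843

40843


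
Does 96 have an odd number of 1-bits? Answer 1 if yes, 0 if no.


0b1100000 has 2 ones => parity 0

0


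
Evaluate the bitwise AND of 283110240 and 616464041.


0b10000110111111110101101100000 & 0b100100101111100111111010101001 = 0b100111100110101000100000 = 10381856

10381856


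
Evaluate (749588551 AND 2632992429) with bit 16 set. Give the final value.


Step 1: 749588551 & 2632992429 = 211828741
Step 2: 211828741 | (1 << 16) = 211828741 | 65536 = 211894277

211894277


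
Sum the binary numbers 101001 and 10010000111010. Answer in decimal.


101001 + 10010000111010 = 10010001100011 = 9315

9315


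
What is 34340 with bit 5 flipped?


34340 ^ (1 << 5) = 34340 ^ 32 = 34308

34308


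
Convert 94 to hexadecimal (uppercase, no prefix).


94 = 5E hex

5E


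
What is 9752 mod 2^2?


9752 & 3 = 0

0


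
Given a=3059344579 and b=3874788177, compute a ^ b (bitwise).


3059344579 ^ 3874788177 = 1353545618

1353545618


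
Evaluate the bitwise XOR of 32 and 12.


0b100000 ^ 0b1100 = 0b101100 = 44

44


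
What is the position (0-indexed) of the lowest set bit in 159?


0b10011111. Lowest set bit at position 0

0


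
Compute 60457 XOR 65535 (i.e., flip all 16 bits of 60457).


60457 ^ 65535 = 5078

5078


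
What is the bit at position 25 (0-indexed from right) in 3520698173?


0b11010001110110011001011100111101, position 25 = 0

0


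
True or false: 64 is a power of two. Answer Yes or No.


0b1000000. Only one bit set => Yes

Yes


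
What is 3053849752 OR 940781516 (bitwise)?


0b10110110000001100000110010011000 | 0b111000000100110010111111001100 = 0b10111110000101110010111111011100 = 3189190620

3189190620


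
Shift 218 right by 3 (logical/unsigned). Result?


0b11011010 >> 3 = 0b11011 = 27

27


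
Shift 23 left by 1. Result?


0b10111 << 1 = 0b101110 = 46

46


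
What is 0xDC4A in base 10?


DC4A hex = 56394 decimal

56394


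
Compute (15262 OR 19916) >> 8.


Step 1: 15262 | 19916 = 32734
Step 2: 32734 >> 8 = 127

127


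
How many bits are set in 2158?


0b100001101110 has 6 set bits

6


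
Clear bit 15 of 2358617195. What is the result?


2358617195 & ~(1 << 15) = 2358584427

2358584427


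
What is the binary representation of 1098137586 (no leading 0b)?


1098137586 = 1000001011101000011111111110010 in binary

1000001011101000011111111110010


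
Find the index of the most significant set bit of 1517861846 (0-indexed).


0b1011010011110001011101111010110. Highest set bit at position 30

30


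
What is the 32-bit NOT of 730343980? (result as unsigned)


~0b101011100010000010101000101100 = 0b11010100011101111101010111010011 = 3564623315 (32-bit unsigned)

3564623315


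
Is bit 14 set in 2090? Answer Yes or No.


0b100000101010, bit 14 = 0. No

No


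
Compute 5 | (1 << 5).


5 | (1 << 5) = 5 | 32 = 37

37


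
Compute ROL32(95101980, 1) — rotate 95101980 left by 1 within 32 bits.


Rotate 0b101101010110010010000011100 left by 1 (32-bit) = 0b1011010101100100100000111000 = 190203960

190203960


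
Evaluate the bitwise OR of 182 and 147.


0b10110110 | 0b10010011 = 0b10110111 = 183

183


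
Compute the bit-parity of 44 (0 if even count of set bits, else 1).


0b101100 has 3 ones => parity 1

1


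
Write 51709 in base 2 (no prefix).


51709 = 1100100111111101 in binary

1100100111111101


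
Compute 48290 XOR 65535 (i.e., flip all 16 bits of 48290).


48290 ^ 65535 = 17245

17245


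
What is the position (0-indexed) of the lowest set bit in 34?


0b100010. Lowest set bit at position 1

1


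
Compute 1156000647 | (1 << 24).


1156000647 | (1 << 24) = 1156000647 | 16777216 = 1172777863

1172777863


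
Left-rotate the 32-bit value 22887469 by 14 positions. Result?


Rotate 0b1010111010011110000101101 left by 14 (32-bit) = 0b1001111000010110100000001010111 = 1326137431

1326137431


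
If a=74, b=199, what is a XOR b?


74 ^ 199 = 141

141


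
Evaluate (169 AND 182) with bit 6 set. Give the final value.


Step 1: 169 & 182 = 160
Step 2: 160 | (1 << 6) = 160 | 64 = 224

224


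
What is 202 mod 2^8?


202 & 255 = 202

202


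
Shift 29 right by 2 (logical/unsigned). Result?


0b11101 >> 2 = 0b111 = 7

7


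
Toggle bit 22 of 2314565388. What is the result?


2314565388 ^ (1 << 22) = 2314565388 ^ 4194304 = 2310371084

2310371084


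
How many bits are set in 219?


0b11011011 has 6 set bits

6


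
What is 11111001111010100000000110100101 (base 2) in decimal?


11111001111010100000000110100101 in decimal = 4192862629

4192862629


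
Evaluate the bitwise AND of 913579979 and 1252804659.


0b110110011101000001111111001011 & 0b1001010101011000100100000110011 = 0b10001001000000100000000011 = 35915779

35915779


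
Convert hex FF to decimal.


FF hex = 255 decimal

255


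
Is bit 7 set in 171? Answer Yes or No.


0b10101011, bit 7 = 1. Yes

Yes


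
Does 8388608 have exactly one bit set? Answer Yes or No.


0b100000000000000000000000. Only one bit set => Yes

Yes


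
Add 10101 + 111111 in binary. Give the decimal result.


10101 + 111111 = 1010100 = 84

84


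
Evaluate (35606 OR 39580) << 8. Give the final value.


Step 1: 35606 | 39580 = 39838
Step 2: 39838 << 8 = 10198528

10198528


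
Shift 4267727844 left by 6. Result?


0b11111110011000000101101111100100 << 6 = 0b11111110011000000101101111100100000000 = 273134582016

273134582016


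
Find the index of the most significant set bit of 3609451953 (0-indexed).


0b11010111001000111101110110110001. Highest set bit at position 31

31


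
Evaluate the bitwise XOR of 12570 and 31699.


0b11000100011010 ^ 0b111101111010011 = 0b100101011001001 = 19145

19145


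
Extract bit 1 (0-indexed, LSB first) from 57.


0b111001, position 1 = 0

0


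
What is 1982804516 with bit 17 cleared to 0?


1982804516 & ~(1 << 17) = 1982673444

1982673444


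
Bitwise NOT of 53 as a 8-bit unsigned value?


~0b110101 = 0b11001010 = 202 (8-bit unsigned)

202


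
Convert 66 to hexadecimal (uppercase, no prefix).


66 = 42 hex

42


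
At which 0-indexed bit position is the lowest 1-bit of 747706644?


0b101100100100010001100100010100. Lowest set bit at position 2

2


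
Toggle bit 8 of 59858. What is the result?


59858 ^ (1 << 8) = 59858 ^ 256 = 59602

59602


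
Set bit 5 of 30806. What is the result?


30806 | (1 << 5) = 30806 | 32 = 30838

30838


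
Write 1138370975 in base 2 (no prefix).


1138370975 = 1000011110110100010100110011111 in binary

1000011110110100010100110011111


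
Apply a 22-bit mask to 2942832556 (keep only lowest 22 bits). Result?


2942832556 & 4194303 = 2625452

2625452


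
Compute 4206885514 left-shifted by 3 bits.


0b11111010101111111111101010001010 << 3 = 0b11111010101111111111101010001010000 = 33655084112

33655084112


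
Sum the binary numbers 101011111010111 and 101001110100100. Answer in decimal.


101011111010111 + 101001110100100 = 1010101101111011 = 43899

43899


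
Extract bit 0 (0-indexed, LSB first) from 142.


0b10001110, position 0 = 0

0


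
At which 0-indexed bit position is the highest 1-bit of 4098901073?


0b11110100010100000100010001010001. Highest set bit at position 31

31


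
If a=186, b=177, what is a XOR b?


186 ^ 177 = 11

11


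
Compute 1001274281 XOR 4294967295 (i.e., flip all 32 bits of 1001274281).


1001274281 ^ 4294967295 = 3293693014

3293693014


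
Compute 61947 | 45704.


0b1111000111111011 | 0b1011001010001000 = 0b1111001111111011 = 62459

62459


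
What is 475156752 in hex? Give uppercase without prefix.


475156752 = 1C525110 hex

1C525110


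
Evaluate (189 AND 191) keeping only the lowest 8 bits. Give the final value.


Step 1: 189 & 191 = 189
Step 2: 189 & 255 = 189

189


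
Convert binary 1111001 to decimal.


1111001 in decimal = 121

121


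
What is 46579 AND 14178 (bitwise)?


0b1011010111110011 & 0b11011101100010 = 0b11010101100010 = 13666

13666


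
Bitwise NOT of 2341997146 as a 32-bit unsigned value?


~0b10001011100110000000101001011010 = 0b1110100011001111111010110100101 = 1952970149 (32-bit unsigned)

1952970149


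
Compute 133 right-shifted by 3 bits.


0b10000101 >> 3 = 0b10000 = 16

16


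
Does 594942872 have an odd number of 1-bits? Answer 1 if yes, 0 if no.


0b100011011101100001101110011000 has 15 ones => parity 1

1


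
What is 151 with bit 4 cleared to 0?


151 & ~(1 << 4) = 135

135


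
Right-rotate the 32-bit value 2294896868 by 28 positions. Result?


Rotate 0b10001000110010010101100011100100 right by 28 (32-bit) = 0b10001100100101011000111001001000 = 2358611528

2358611528


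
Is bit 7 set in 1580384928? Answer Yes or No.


0b1011110001100101100001010100000, bit 7 = 1. Yes

Yes


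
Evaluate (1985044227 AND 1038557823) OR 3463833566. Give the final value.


Step 1: 1985044227 & 1038557823 = 876675587
Step 2: 876675587 | 3463833566 = 4269139935

4269139935


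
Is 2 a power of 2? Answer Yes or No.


0b10. Only one bit set => Yes

Yes


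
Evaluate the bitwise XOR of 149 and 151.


0b10010101 ^ 0b10010111 = 0b10 = 2

2


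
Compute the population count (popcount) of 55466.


0b1101100010101010 has 8 set bits

8


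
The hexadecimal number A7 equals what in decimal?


A7 hex = 167 decimal

167


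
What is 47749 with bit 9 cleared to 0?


47749 & ~(1 << 9) = 47237

47237


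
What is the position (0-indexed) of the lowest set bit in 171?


0b10101011. Lowest set bit at position 0

0


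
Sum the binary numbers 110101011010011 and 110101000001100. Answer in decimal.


110101011010011 + 110101000001100 = 1101010011011111 = 54495

54495


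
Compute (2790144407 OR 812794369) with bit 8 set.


Step 1: 2790144407 | 812794369 = 3061742487
Step 2: 3061742487 | (1 << 8) = 3061742487 | 256 = 3061742487

3061742487


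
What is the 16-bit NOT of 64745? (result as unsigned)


~0b1111110011101001 = 0b1100010110 = 790 (16-bit unsigned)

790


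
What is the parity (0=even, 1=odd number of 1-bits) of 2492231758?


0b10010100100011000111000001001110 has 13 ones => parity 1

1


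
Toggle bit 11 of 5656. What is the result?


5656 ^ (1 << 11) = 5656 ^ 2048 = 7704

7704


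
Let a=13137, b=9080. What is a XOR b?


13137 ^ 9080 = 4137

4137


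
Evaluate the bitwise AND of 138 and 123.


0b10001010 & 0b1111011 = 0b1010 = 10

10


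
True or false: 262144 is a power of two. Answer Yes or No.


0b1000000000000000000. Only one bit set => Yes

Yes


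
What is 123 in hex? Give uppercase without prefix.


123 = 7B hex

7B


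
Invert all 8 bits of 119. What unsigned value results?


119 ^ 255 = 136

136


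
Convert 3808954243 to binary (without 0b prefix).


3808954243 = 11100011000010000000011110000011 in binary

11100011000010000000011110000011


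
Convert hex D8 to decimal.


D8 hex = 216 decimal

216


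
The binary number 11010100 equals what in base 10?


11010100 in decimal = 212

212


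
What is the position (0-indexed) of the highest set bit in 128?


0b10000000. Highest set bit at position 7

7


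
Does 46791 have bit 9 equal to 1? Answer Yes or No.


0b1011011011000111, bit 9 = 1. Yes

Yes


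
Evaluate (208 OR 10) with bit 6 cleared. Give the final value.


Step 1: 208 | 10 = 218
Step 2: 218 & ~(1 << 6) = 154

154
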